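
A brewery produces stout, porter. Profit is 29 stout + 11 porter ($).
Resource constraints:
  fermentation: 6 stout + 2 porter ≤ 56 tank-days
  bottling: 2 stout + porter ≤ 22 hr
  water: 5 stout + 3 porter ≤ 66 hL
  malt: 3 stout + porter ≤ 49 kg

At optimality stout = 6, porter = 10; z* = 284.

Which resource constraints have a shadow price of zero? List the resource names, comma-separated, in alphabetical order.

fermentation: 56/56 (binding)
bottling: 22/22 (binding)
water: 60/66 (slack 6)
malt: 28/49 (slack 21)
By complementary slackness, a constraint with positive slack has shadow price 0 → malt, water.

malt, water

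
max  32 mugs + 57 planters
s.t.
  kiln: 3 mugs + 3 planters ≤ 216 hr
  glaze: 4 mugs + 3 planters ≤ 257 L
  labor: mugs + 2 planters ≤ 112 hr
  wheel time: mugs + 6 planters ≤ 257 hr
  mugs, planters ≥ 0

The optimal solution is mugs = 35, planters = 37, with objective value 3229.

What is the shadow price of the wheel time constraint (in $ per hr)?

5

At the optimum: kiln uses 216 of 216 (binding); glaze uses 251 of 257 (slack = 6); labor uses 109 of 112 (slack = 3); wheel time uses 257 of 257 (binding).
By complementary slackness, y = 0 for the non-binding constraints.
From A_Bᵀ y = c: 3·y_kiln + 1·y_wheel time = 32; 3·y_kiln + 6·y_wheel time = 57.
Solving: y_kiln = 9, y_wheel time = 5.
Shadow price of wheel time = 5.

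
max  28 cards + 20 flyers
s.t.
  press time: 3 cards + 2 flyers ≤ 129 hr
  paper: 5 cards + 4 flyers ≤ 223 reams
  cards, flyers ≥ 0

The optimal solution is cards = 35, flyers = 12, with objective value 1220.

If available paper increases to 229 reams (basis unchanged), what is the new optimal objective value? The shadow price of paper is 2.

Δb = 6, so new z* = 1220 + (2)·(6) = 1220 + 12 = 1232.

1232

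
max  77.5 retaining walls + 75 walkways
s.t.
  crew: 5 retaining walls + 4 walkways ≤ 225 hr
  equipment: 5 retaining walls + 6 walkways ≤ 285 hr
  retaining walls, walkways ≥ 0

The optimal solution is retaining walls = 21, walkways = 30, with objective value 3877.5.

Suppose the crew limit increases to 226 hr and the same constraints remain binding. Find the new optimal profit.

At the optimum: crew uses 225 of 225 (binding); equipment uses 285 of 285 (binding).
Dual feasibility on the basic columns requires 5·y_crew + 5·y_equipment = 77.5, 4·y_crew + 6·y_equipment = 75.
Solving: y_crew = 9, y_equipment = 6.5.
Δz = y_crew·Δb = 9 × (1) = 9, so new z* = 3877.5 + 9 = 3886.5.

3886.5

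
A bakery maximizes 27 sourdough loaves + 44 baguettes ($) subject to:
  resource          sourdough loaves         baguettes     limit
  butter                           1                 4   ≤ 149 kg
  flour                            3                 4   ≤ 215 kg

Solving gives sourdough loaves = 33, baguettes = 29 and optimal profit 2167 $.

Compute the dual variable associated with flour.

8

Check each constraint at x*: butter 149/149 (tight); flour 215/215 (tight).
Dual feasibility on the basic columns requires 1·y_butter + 3·y_flour = 27, 4·y_butter + 4·y_flour = 44.
This yields shadow prices y_butter = 3, y_flour = 8.
Shadow price of flour = 8.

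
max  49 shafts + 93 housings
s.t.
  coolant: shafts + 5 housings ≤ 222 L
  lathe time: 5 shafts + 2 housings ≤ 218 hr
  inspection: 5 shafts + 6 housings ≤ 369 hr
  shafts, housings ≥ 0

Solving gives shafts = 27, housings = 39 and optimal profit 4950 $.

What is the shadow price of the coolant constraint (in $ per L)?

9

Check each constraint at x*: coolant 222/222 (tight); lathe time 213/218 (slack 5); inspection 369/369 (tight).
Slack constraints have shadow price 0 (complementary slackness).
Dual feasibility on the basic columns requires 1·y_coolant + 5·y_inspection = 49, 5·y_coolant + 6·y_inspection = 93.
→ y_coolant = 9 and y_inspection = 8.
Shadow price of coolant = 9.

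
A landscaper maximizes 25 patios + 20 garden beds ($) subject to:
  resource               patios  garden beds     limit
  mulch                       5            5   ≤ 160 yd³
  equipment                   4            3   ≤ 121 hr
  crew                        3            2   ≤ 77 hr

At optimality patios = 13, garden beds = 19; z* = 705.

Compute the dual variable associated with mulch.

Binding: mulch and crew. Non-binding: equipment (12 unused).
By complementary slackness, y = 0 for the non-binding constraint.
The binding rows give the dual system: 5·y_mulch + 3·y_crew = 25 and 5·y_mulch + 2·y_crew = 20.
This yields shadow prices y_mulch = 2, y_crew = 5.
Shadow price of mulch = 2.

2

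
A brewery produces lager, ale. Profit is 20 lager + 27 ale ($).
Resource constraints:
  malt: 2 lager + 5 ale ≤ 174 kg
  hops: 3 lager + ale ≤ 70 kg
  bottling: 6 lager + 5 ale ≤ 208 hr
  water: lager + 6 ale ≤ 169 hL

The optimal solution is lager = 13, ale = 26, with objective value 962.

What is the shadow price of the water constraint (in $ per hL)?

2

Check each constraint at x*: malt 156/174 (slack 18); hops 65/70 (slack 5); bottling 208/208 (tight); water 169/169 (tight).
Slack constraints have shadow price 0 (complementary slackness).
The binding rows give the dual system: 6·y_bottling + 1·y_water = 20 and 5·y_bottling + 6·y_water = 27.
Solving: y_bottling = 3, y_water = 2.
Shadow price of water = 2.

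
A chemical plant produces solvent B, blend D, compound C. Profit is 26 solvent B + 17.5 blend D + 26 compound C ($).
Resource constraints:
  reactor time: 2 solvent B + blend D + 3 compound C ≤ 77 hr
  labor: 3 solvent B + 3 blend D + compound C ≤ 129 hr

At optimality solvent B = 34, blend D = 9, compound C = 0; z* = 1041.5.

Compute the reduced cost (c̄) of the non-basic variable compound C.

Both reactor time and labor are binding at x*.
Dual feasibility on the basic columns requires 2·y_reactor time + 3·y_labor = 26, 1·y_reactor time + 3·y_labor = 17.5.
→ y_reactor time = 8.5 and y_labor = 3.
Reduced cost of compound C: c₃ − yᵀa₃ = 26 − (8.5·3 + 3·1) = 26 − 28.5 = -2.5.

-2.5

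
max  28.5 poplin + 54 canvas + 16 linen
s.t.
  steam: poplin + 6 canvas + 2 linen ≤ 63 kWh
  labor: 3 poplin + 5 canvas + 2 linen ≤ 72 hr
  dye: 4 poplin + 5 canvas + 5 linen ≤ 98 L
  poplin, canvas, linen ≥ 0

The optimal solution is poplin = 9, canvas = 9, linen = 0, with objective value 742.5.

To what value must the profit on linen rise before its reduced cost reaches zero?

Binding: steam and labor. Non-binding: dye (17 unused).
Since dye is not tight, its dual is 0.
From A_Bᵀ y = c: 1·y_steam + 3·y_labor = 28.5; 6·y_steam + 5·y_labor = 54.
Solving: y_steam = 1.5, y_labor = 9.
linen enters the basis when its profit ≥ yᵀa₃ = 1.5·2 + 9·2 = 21.

21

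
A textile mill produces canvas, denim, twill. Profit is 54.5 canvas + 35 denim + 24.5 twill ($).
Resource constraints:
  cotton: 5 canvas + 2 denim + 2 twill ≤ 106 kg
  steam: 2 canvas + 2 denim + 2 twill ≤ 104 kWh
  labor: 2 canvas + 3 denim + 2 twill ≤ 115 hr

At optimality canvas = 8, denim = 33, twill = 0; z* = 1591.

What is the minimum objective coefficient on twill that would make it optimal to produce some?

At the optimum: cotton uses 106 of 106 (binding); steam uses 82 of 104 (slack = 22); labor uses 115 of 115 (binding).
By complementary slackness, y = 0 for the non-binding constraint.
Dual feasibility on the basic columns requires 5·y_cotton + 2·y_labor = 54.5, 2·y_cotton + 3·y_labor = 35.
Solving: y_cotton = 8.5, y_labor = 6.
twill enters the basis when its profit ≥ yᵀa₃ = 8.5·2 + 6·2 = 29.

29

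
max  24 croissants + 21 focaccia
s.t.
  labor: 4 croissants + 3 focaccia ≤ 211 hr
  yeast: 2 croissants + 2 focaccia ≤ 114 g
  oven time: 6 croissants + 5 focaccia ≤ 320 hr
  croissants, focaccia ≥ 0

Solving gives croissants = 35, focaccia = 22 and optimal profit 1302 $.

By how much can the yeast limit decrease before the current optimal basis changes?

5

Binding constraints: yeast, oven time. The basis is B = [[2,2],[6,5]] with det -2.
Per unit decrease in yeast, x* moves by d = (2.5, -3).
The basis stays optimal until labor becomes binding; allowable decrease = 5 g.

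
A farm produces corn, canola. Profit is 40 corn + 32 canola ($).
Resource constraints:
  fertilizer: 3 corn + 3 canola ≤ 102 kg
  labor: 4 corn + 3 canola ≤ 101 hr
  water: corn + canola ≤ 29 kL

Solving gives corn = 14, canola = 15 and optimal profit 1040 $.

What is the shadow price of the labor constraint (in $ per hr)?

8

At the optimum: fertilizer uses 87 of 102 (slack = 15); labor uses 101 of 101 (binding); water uses 29 of 29 (binding).
Slack constraints have shadow price 0 (complementary slackness).
Dual feasibility on the basic columns requires 4·y_labor + 1·y_water = 40, 3·y_labor + 1·y_water = 32.
→ y_labor = 8 and y_water = 8.
Shadow price of labor = 8.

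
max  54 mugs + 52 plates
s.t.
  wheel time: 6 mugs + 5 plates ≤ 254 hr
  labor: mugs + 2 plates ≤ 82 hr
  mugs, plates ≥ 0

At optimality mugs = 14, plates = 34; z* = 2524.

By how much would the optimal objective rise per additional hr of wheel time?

Check each constraint at x*: wheel time 254/254 (tight); labor 82/82 (tight).
From A_Bᵀ y = c: 6·y_wheel time + 1·y_labor = 54; 5·y_wheel time + 2·y_labor = 52.
Solving: y_wheel time = 8, y_labor = 6.
Shadow price of wheel time = 8.

8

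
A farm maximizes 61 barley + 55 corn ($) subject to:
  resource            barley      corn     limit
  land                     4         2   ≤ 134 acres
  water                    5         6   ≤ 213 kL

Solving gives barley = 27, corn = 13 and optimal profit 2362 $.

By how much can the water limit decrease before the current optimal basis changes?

Binding constraints: land, water. The basis is B = [[4,2],[5,6]] with det 14.
Per unit decrease in water, x* moves by d = (0.1429, -0.2857).
The basis stays optimal until corn reaches 0; allowable decrease = 45.5 kL.

45.5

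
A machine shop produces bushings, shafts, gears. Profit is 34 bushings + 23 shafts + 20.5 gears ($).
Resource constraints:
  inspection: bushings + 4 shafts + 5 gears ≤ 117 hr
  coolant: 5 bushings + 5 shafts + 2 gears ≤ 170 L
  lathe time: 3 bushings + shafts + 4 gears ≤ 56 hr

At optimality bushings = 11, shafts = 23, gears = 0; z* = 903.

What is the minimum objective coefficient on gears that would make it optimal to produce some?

29

Check each constraint at x*: inspection 103/117 (slack 14); coolant 170/170 (tight); lathe time 56/56 (tight).
Since inspection is not tight, its dual is 0.
Dual feasibility on the basic columns requires 5·y_coolant + 3·y_lathe time = 34, 5·y_coolant + 1·y_lathe time = 23.
Solving: y_coolant = 3.5, y_lathe time = 5.5.
gears enters the basis when its profit ≥ yᵀa₃ = 3.5·2 + 5.5·4 = 29.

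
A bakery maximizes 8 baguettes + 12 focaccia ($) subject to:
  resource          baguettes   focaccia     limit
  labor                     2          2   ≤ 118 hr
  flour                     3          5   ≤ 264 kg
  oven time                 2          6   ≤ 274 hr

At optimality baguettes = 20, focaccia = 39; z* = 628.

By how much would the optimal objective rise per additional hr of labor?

3

Check each constraint at x*: labor 118/118 (tight); flour 255/264 (slack 9); oven time 274/274 (tight).
Since flour is not tight, its dual is 0.
Dual feasibility on the basic columns requires 2·y_labor + 2·y_oven time = 8, 2·y_labor + 6·y_oven time = 12.
→ y_labor = 3 and y_oven time = 1.
Shadow price of labor = 3.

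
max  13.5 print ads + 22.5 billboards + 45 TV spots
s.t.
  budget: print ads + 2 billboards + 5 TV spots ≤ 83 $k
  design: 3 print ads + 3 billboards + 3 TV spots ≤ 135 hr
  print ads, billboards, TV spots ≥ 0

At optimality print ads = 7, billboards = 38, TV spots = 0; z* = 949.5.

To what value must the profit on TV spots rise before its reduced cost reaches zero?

At the optimum: budget uses 83 of 83 (binding); design uses 135 of 135 (binding).
From A_Bᵀ y = c: 1·y_budget + 3·y_design = 13.5; 2·y_budget + 3·y_design = 22.5.
Solving: y_budget = 9, y_design = 1.5.
TV spots enters the basis when its profit ≥ yᵀa₃ = 9·5 + 1.5·3 = 49.5.

49.5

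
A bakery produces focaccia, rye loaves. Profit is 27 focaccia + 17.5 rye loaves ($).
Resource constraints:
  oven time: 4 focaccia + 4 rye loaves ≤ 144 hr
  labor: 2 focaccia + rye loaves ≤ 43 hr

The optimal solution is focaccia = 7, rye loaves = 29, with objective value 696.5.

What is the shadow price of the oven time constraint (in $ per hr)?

2

Check each constraint at x*: oven time 144/144 (tight); labor 43/43 (tight).
The binding rows give the dual system: 4·y_oven time + 2·y_labor = 27 and 4·y_oven time + 1·y_labor = 17.5.
This yields shadow prices y_oven time = 2, y_labor = 9.5.
Shadow price of oven time = 2.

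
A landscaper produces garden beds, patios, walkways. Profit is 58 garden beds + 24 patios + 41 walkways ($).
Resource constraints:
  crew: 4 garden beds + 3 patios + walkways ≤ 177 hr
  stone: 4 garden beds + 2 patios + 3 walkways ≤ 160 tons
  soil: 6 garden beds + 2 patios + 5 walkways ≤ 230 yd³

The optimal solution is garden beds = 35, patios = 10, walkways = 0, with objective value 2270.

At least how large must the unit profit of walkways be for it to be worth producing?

46

Binding: stone and soil. Non-binding: crew (7 unused).
Since crew is not tight, its dual is 0.
From A_Bᵀ y = c: 4·y_stone + 6·y_soil = 58; 2·y_stone + 2·y_soil = 24.
→ y_stone = 7 and y_soil = 5.
walkways enters the basis when its profit ≥ yᵀa₃ = 7·3 + 5·5 = 46.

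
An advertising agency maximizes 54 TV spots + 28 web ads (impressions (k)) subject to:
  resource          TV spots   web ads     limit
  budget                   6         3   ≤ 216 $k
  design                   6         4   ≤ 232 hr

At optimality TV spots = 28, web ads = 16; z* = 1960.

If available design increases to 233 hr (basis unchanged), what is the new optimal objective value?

At the optimum: budget uses 216 of 216 (binding); design uses 232 of 232 (binding).
From A_Bᵀ y = c: 6·y_budget + 6·y_design = 54; 3·y_budget + 4·y_design = 28.
→ y_budget = 8 and y_design = 1.
Δz = y_design·Δb = 1 × (1) = 1, so new z* = 1960 + 1 = 1961.

1961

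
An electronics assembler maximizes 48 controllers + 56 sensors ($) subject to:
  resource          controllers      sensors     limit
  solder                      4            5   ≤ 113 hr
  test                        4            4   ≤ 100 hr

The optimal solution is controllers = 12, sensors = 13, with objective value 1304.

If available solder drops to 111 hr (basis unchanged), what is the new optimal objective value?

Check each constraint at x*: solder 113/113 (tight); test 100/100 (tight).
The binding rows give the dual system: 4·y_solder + 4·y_test = 48 and 5·y_solder + 4·y_test = 56.
→ y_solder = 8 and y_test = 4.
Δz = y_solder·Δb = 8 × (-2) = -16, so new z* = 1304 − 16 = 1288.

1288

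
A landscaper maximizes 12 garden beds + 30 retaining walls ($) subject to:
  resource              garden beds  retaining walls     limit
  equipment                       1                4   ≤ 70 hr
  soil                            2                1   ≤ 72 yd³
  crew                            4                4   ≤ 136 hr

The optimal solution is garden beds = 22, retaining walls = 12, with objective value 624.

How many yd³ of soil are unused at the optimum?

soil used = 2·22 + 1·12 = 56; slack = 72 − 56 = 16.

16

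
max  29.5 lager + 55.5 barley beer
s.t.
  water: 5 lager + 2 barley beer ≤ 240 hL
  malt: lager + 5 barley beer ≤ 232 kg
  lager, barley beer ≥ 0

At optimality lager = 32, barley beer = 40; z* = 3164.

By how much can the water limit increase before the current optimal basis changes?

920

Binding constraints: water, malt. The basis is B = [[5,2],[1,5]] with det 23.
Per unit increase in water, x* moves by d = (0.2174, -0.0435).
The basis stays optimal until barley beer reaches 0; allowable increase = 920 hL.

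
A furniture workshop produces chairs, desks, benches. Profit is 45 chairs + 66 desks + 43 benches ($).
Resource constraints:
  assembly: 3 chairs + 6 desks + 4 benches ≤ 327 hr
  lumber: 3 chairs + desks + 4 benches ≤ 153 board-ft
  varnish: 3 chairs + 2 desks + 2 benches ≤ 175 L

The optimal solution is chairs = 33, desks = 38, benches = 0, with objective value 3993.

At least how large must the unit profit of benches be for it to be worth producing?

At the optimum: assembly uses 327 of 327 (binding); lumber uses 137 of 153 (slack = 16); varnish uses 175 of 175 (binding).
Slack constraints have shadow price 0 (complementary slackness).
From A_Bᵀ y = c: 3·y_assembly + 3·y_varnish = 45; 6·y_assembly + 2·y_varnish = 66.
This yields shadow prices y_assembly = 9, y_varnish = 6.
benches enters the basis when its profit ≥ yᵀa₃ = 9·4 + 6·2 = 48.

48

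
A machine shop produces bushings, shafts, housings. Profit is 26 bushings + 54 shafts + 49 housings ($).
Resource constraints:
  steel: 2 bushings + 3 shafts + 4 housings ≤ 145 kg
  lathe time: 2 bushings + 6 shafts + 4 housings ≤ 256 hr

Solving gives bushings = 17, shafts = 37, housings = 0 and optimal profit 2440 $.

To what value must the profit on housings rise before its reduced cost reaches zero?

At the optimum: steel uses 145 of 145 (binding); lathe time uses 256 of 256 (binding).
Dual feasibility on the basic columns requires 2·y_steel + 2·y_lathe time = 26, 3·y_steel + 6·y_lathe time = 54.
This yields shadow prices y_steel = 8, y_lathe time = 5.
housings enters the basis when its profit ≥ yᵀa₃ = 8·4 + 5·4 = 52.

52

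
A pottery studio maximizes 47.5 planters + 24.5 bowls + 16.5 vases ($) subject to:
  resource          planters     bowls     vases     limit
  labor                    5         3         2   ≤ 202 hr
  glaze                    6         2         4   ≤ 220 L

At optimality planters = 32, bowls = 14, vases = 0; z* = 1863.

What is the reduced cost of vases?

Check each constraint at x*: labor 202/202 (tight); glaze 220/220 (tight).
From A_Bᵀ y = c: 5·y_labor + 6·y_glaze = 47.5; 3·y_labor + 2·y_glaze = 24.5.
This yields shadow prices y_labor = 6.5, y_glaze = 2.5.
Reduced cost of vases: c₃ − yᵀa₃ = 16.5 − (6.5·2 + 2.5·4) = 16.5 − 23 = -6.5.

-6.5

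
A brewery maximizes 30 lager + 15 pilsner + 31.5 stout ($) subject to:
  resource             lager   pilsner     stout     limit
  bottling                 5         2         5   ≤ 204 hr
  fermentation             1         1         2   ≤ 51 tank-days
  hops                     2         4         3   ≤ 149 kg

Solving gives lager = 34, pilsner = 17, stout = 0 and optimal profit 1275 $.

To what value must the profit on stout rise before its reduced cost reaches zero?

35

Check each constraint at x*: bottling 204/204 (tight); fermentation 51/51 (tight); hops 136/149 (slack 13).
Since hops is not tight, its dual is 0.
From A_Bᵀ y = c: 5·y_bottling + 1·y_fermentation = 30; 2·y_bottling + 1·y_fermentation = 15.
This yields shadow prices y_bottling = 5, y_fermentation = 5.
stout enters the basis when its profit ≥ yᵀa₃ = 5·5 + 5·2 = 35.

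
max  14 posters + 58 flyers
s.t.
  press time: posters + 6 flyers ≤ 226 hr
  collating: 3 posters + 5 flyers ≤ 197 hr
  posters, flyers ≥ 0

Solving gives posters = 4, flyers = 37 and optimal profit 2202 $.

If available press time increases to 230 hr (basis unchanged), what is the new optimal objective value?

Both press time and collating are binding at x*.
From A_Bᵀ y = c: 1·y_press time + 3·y_collating = 14; 6·y_press time + 5·y_collating = 58.
Solving: y_press time = 8, y_collating = 2.
Δz = y_press time·Δb = 8 × (4) = 32, so new z* = 2202 + 32 = 2234.

2234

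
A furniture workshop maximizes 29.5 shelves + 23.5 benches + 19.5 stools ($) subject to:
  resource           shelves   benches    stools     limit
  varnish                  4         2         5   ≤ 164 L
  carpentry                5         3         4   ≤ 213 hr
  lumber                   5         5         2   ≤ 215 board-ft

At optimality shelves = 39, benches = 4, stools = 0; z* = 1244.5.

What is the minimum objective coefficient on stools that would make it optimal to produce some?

At the optimum: varnish uses 164 of 164 (binding); carpentry uses 207 of 213 (slack = 6); lumber uses 215 of 215 (binding).
Since carpentry is not tight, its dual is 0.
From A_Bᵀ y = c: 4·y_varnish + 5·y_lumber = 29.5; 2·y_varnish + 5·y_lumber = 23.5.
This yields shadow prices y_varnish = 3, y_lumber = 3.5.
stools enters the basis when its profit ≥ yᵀa₃ = 3·5 + 3.5·2 = 22.

22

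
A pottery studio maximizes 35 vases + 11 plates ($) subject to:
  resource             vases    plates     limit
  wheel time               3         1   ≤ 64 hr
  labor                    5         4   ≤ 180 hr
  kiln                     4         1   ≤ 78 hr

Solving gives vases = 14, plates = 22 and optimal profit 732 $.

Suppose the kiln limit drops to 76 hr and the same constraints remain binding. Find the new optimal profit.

Binding: wheel time and kiln. Non-binding: labor (22 unused).
Since labor is not tight, its dual is 0.
From A_Bᵀ y = c: 3·y_wheel time + 4·y_kiln = 35; 1·y_wheel time + 1·y_kiln = 11.
→ y_wheel time = 9 and y_kiln = 2.
Δz = y_kiln·Δb = 2 × (-2) = -4, so new z* = 732 − 4 = 728.

728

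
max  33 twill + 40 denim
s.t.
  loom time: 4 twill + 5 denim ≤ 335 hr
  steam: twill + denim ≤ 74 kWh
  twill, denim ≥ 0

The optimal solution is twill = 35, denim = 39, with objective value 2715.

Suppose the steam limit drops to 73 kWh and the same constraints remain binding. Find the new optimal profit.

2710

At the optimum: loom time uses 335 of 335 (binding); steam uses 74 of 74 (binding).
Dual feasibility on the basic columns requires 4·y_loom time + 1·y_steam = 33, 5·y_loom time + 1·y_steam = 40.
Solving: y_loom time = 7, y_steam = 5.
Δz = y_steam·Δb = 5 × (-1) = -5, so new z* = 2715 − 5 = 2710.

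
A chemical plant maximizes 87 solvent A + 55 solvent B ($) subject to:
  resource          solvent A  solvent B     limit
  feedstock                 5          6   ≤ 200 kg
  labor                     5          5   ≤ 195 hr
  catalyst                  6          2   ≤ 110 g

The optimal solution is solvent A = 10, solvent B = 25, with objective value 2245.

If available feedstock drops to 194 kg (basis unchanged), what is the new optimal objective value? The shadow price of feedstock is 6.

2209

Δb = -6, so new z* = 2245 + (6)·(-6) = 2245 − 36 = 2209.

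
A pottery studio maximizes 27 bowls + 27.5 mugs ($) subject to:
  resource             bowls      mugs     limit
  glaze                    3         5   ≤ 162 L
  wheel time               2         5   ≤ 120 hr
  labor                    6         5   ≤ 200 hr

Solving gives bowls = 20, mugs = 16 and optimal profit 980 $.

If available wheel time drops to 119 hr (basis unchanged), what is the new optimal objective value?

At the optimum: glaze uses 140 of 162 (slack = 22); wheel time uses 120 of 120 (binding); labor uses 200 of 200 (binding).
By complementary slackness, y = 0 for the non-binding constraint.
The binding rows give the dual system: 2·y_wheel time + 6·y_labor = 27 and 5·y_wheel time + 5·y_labor = 27.5.
Solving: y_wheel time = 1.5, y_labor = 4.
Δz = y_wheel time·Δb = 1.5 × (-1) = -1.5, so new z* = 980 − 1.5 = 978.5.

978.5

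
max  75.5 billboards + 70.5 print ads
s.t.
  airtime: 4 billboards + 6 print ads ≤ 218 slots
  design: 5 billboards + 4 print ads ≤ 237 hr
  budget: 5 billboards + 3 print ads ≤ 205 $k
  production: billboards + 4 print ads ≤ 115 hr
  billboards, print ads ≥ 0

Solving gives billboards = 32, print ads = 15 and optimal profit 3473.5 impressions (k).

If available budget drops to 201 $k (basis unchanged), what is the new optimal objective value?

3435.5

At the optimum: airtime uses 218 of 218 (binding); design uses 220 of 237 (slack = 17); budget uses 205 of 205 (binding); production uses 92 of 115 (slack = 23).
By complementary slackness, y = 0 for the non-binding constraints.
The binding rows give the dual system: 4·y_airtime + 5·y_budget = 75.5 and 6·y_airtime + 3·y_budget = 70.5.
→ y_airtime = 7 and y_budget = 9.5.
Δz = y_budget·Δb = 9.5 × (-4) = -38, so new z* = 3473.5 − 38 = 3435.5.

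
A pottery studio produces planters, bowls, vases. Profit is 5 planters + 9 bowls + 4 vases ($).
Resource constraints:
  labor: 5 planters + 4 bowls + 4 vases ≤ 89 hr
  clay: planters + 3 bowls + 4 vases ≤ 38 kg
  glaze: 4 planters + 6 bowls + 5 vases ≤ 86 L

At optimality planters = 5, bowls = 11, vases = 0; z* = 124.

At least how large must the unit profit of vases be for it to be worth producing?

9

At the optimum: labor uses 69 of 89 (slack = 20); clay uses 38 of 38 (binding); glaze uses 86 of 86 (binding).
By complementary slackness, y = 0 for the non-binding constraint.
The binding rows give the dual system: 1·y_clay + 4·y_glaze = 5 and 3·y_clay + 6·y_glaze = 9.
Solving: y_clay = 1, y_glaze = 1.
vases enters the basis when its profit ≥ yᵀa₃ = 1·4 + 1·5 = 9.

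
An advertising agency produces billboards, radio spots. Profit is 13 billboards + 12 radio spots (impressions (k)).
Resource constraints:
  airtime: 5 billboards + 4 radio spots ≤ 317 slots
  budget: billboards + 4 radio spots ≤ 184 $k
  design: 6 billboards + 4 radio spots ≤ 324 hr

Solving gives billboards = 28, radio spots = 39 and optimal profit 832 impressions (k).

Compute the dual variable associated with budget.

1

Binding: budget and design. Non-binding: airtime (21 unused).
Since airtime is not tight, its dual is 0.
From A_Bᵀ y = c: 1·y_budget + 6·y_design = 13; 4·y_budget + 4·y_design = 12.
This yields shadow prices y_budget = 1, y_design = 2.
Shadow price of budget = 1.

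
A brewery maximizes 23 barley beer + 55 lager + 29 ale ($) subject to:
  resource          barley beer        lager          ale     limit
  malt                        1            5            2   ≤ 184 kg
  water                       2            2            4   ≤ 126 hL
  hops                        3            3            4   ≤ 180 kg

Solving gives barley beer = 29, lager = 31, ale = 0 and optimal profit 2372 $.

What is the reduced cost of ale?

-7

At the optimum: malt uses 184 of 184 (binding); water uses 120 of 126 (slack = 6); hops uses 180 of 180 (binding).
Slack constraints have shadow price 0 (complementary slackness).
Dual feasibility on the basic columns requires 1·y_malt + 3·y_hops = 23, 5·y_malt + 3·y_hops = 55.
→ y_malt = 8 and y_hops = 5.
Reduced cost of ale: c₃ − yᵀa₃ = 29 − (8·2 + 5·4) = 29 − 36 = -7.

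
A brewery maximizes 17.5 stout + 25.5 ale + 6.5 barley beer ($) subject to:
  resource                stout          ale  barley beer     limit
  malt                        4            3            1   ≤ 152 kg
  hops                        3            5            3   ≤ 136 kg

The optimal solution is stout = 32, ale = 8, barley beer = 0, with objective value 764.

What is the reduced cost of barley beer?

Both malt and hops are binding at x*.
The binding rows give the dual system: 4·y_malt + 3·y_hops = 17.5 and 3·y_malt + 5·y_hops = 25.5.
This yields shadow prices y_malt = 1, y_hops = 4.5.
Reduced cost of barley beer: c₃ − yᵀa₃ = 6.5 − (1·1 + 4.5·3) = 6.5 − 14.5 = -8.

-8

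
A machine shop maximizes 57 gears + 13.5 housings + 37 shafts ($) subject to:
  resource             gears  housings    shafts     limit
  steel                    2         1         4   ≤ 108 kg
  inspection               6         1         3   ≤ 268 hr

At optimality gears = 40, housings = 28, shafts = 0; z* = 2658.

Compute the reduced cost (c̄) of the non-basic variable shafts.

-9.5

Both steel and inspection are binding at x*.
The binding rows give the dual system: 2·y_steel + 6·y_inspection = 57 and 1·y_steel + 1·y_inspection = 13.5.
Solving: y_steel = 6, y_inspection = 7.5.
Reduced cost of shafts: c₃ − yᵀa₃ = 37 − (6·4 + 7.5·3) = 37 − 46.5 = -9.5.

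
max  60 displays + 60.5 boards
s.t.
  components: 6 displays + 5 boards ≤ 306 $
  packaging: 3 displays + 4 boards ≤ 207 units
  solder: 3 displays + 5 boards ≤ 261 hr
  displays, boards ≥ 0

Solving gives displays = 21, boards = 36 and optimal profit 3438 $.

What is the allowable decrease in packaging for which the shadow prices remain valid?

54

Binding constraints: components, packaging. The basis is B = [[6,5],[3,4]] with det 9.
Per unit decrease in packaging, x* moves by d = (0.5556, -0.6667).
The basis stays optimal until boards reaches 0; allowable decrease = 54 units.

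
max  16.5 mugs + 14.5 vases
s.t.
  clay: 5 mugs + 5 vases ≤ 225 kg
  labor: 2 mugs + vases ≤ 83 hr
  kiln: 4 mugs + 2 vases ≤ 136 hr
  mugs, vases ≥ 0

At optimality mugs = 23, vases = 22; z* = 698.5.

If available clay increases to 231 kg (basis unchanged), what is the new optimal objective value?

713.5

Binding: clay and kiln. Non-binding: labor (15 unused).
Slack constraints have shadow price 0 (complementary slackness).
The binding rows give the dual system: 5·y_clay + 4·y_kiln = 16.5 and 5·y_clay + 2·y_kiln = 14.5.
Solving: y_clay = 2.5, y_kiln = 1.
Δz = y_clay·Δb = 2.5 × (6) = 15, so new z* = 698.5 + 15 = 713.5.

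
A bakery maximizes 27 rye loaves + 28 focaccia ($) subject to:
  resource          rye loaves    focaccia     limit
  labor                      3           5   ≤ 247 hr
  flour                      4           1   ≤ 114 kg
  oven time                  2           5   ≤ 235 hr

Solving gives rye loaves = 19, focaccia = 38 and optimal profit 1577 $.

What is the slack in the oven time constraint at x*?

oven time used = 2·19 + 5·38 = 228; slack = 235 − 228 = 7.

7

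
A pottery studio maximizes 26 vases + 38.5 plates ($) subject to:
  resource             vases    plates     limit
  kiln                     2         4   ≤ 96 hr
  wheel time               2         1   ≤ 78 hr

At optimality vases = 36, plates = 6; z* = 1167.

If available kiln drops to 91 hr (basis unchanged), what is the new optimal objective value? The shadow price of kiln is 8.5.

1124.5

Δb = -5, so new z* = 1167 + (8.5)·(-5) = 1167 − 42.5 = 1124.5.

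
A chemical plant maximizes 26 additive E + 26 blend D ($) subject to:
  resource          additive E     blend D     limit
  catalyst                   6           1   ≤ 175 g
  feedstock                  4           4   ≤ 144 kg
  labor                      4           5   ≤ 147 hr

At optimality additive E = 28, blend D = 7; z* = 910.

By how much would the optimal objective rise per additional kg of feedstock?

Binding: catalyst and labor. Non-binding: feedstock (4 unused).
Slack constraints have shadow price 0 (complementary slackness).
From A_Bᵀ y = c: 6·y_catalyst + 4·y_labor = 26; 1·y_catalyst + 5·y_labor = 26.
Solving: y_catalyst = 1, y_labor = 5.
Shadow price of feedstock = 0.

0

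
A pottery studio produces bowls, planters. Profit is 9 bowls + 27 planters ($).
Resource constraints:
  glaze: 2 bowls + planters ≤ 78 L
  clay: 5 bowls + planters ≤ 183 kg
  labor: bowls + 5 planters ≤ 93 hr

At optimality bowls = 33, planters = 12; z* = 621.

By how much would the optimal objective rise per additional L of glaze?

Binding: glaze and labor. Non-binding: clay (6 unused).
Slack constraints have shadow price 0 (complementary slackness).
Dual feasibility on the basic columns requires 2·y_glaze + 1·y_labor = 9, 1·y_glaze + 5·y_labor = 27.
Solving: y_glaze = 2, y_labor = 5.
Shadow price of glaze = 2.

2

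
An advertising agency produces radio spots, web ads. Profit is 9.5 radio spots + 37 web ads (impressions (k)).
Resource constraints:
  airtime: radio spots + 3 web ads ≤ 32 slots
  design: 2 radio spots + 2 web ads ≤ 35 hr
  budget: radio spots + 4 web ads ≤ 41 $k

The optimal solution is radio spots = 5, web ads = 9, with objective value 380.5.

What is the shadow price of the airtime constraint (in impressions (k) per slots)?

1

Check each constraint at x*: airtime 32/32 (tight); design 28/35 (slack 7); budget 41/41 (tight).
Since design is not tight, its dual is 0.
From A_Bᵀ y = c: 1·y_airtime + 1·y_budget = 9.5; 3·y_airtime + 4·y_budget = 37.
→ y_airtime = 1 and y_budget = 8.5.
Shadow price of airtime = 1.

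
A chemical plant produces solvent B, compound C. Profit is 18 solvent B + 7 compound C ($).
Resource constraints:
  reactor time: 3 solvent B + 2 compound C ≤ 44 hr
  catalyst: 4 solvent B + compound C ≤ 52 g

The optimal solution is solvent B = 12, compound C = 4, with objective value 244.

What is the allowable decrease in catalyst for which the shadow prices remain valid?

Binding constraints: reactor time, catalyst. The basis is B = [[3,2],[4,1]] with det -5.
Per unit decrease in catalyst, x* moves by d = (-0.4, 0.6).
The basis stays optimal until solvent B reaches 0; allowable decrease = 30 g.

30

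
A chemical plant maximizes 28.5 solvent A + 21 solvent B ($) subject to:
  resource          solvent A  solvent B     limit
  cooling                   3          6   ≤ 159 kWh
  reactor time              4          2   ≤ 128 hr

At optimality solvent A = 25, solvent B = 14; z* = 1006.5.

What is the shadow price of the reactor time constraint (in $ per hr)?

6

Both cooling and reactor time are binding at x*.
The binding rows give the dual system: 3·y_cooling + 4·y_reactor time = 28.5 and 6·y_cooling + 2·y_reactor time = 21.
This yields shadow prices y_cooling = 1.5, y_reactor time = 6.
Shadow price of reactor time = 6.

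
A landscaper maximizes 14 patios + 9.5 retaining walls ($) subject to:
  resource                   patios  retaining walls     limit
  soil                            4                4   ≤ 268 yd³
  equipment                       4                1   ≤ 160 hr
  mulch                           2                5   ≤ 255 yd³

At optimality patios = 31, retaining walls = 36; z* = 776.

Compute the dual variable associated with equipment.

At the optimum: soil uses 268 of 268 (binding); equipment uses 160 of 160 (binding); mulch uses 242 of 255 (slack = 13).
Slack constraints have shadow price 0 (complementary slackness).
The binding rows give the dual system: 4·y_soil + 4·y_equipment = 14 and 4·y_soil + 1·y_equipment = 9.5.
Solving: y_soil = 2, y_equipment = 1.5.
Shadow price of equipment = 1.5.

1.5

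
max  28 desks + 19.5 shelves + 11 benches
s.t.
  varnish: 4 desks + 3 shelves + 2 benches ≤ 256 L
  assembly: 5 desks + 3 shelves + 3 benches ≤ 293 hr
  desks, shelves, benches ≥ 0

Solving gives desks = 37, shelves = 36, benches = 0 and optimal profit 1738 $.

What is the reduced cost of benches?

At the optimum: varnish uses 256 of 256 (binding); assembly uses 293 of 293 (binding).
From A_Bᵀ y = c: 4·y_varnish + 5·y_assembly = 28; 3·y_varnish + 3·y_assembly = 19.5.
This yields shadow prices y_varnish = 4.5, y_assembly = 2.
Reduced cost of benches: c₃ − yᵀa₃ = 11 − (4.5·2 + 2·3) = 11 − 15 = -4.

-4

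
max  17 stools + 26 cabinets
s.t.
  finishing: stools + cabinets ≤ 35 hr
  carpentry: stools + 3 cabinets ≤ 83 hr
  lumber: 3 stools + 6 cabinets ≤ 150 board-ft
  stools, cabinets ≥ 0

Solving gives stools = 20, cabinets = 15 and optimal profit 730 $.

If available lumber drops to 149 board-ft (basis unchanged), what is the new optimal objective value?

727

Binding: finishing and lumber. Non-binding: carpentry (18 unused).
By complementary slackness, y = 0 for the non-binding constraint.
From A_Bᵀ y = c: 1·y_finishing + 3·y_lumber = 17; 1·y_finishing + 6·y_lumber = 26.
This yields shadow prices y_finishing = 8, y_lumber = 3.
Δz = y_lumber·Δb = 3 × (-1) = -3, so new z* = 730 − 3 = 727.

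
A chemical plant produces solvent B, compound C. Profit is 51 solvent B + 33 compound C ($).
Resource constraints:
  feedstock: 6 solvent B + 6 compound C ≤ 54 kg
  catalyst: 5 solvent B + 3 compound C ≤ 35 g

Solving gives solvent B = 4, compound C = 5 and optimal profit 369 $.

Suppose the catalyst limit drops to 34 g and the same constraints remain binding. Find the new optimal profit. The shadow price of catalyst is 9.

360

Δb = -1, so new z* = 369 + (9)·(-1) = 369 − 9 = 360.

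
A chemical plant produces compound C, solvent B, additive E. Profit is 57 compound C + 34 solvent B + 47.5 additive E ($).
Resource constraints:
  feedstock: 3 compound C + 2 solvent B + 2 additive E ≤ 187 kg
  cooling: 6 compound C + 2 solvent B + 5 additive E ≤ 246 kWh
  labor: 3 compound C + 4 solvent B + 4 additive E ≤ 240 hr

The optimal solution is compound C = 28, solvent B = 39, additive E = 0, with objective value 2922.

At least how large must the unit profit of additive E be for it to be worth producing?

Check each constraint at x*: feedstock 162/187 (slack 25); cooling 246/246 (tight); labor 240/240 (tight).
By complementary slackness, y = 0 for the non-binding constraint.
The binding rows give the dual system: 6·y_cooling + 3·y_labor = 57 and 2·y_cooling + 4·y_labor = 34.
This yields shadow prices y_cooling = 7, y_labor = 5.
additive E enters the basis when its profit ≥ yᵀa₃ = 7·5 + 5·4 = 55.

55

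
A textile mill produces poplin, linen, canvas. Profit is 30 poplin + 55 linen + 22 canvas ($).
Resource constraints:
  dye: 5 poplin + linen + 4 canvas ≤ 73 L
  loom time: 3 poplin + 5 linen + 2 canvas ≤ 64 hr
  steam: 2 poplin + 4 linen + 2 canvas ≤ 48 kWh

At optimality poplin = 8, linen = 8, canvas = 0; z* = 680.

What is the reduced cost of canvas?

-3

At the optimum: dye uses 48 of 73 (slack = 25); loom time uses 64 of 64 (binding); steam uses 48 of 48 (binding).
Slack constraints have shadow price 0 (complementary slackness).
Dual feasibility on the basic columns requires 3·y_loom time + 2·y_steam = 30, 5·y_loom time + 4·y_steam = 55.
Solving: y_loom time = 5, y_steam = 7.5.
Reduced cost of canvas: c₃ − yᵀa₃ = 22 − (5·2 + 7.5·2) = 22 − 25 = -3.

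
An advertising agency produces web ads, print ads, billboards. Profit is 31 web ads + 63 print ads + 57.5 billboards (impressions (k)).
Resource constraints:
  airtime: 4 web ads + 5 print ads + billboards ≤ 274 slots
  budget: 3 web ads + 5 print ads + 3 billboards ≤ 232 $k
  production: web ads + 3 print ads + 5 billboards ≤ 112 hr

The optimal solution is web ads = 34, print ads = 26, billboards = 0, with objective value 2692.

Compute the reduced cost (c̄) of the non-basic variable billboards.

-7.5

At the optimum: airtime uses 266 of 274 (slack = 8); budget uses 232 of 232 (binding); production uses 112 of 112 (binding).
Slack constraints have shadow price 0 (complementary slackness).
Dual feasibility on the basic columns requires 3·y_budget + 1·y_production = 31, 5·y_budget + 3·y_production = 63.
Solving: y_budget = 7.5, y_production = 8.5.
Reduced cost of billboards: c₃ − yᵀa₃ = 57.5 − (7.5·3 + 8.5·5) = 57.5 − 65 = -7.5.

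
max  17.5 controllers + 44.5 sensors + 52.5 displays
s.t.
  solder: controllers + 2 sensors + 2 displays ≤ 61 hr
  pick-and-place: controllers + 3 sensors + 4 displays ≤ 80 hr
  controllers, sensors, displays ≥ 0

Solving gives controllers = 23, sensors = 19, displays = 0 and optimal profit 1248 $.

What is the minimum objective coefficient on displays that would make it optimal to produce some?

54

At the optimum: solder uses 61 of 61 (binding); pick-and-place uses 80 of 80 (binding).
From A_Bᵀ y = c: 1·y_solder + 1·y_pick-and-place = 17.5; 2·y_solder + 3·y_pick-and-place = 44.5.
Solving: y_solder = 8, y_pick-and-place = 9.5.
displays enters the basis when its profit ≥ yᵀa₃ = 8·2 + 9.5·4 = 54.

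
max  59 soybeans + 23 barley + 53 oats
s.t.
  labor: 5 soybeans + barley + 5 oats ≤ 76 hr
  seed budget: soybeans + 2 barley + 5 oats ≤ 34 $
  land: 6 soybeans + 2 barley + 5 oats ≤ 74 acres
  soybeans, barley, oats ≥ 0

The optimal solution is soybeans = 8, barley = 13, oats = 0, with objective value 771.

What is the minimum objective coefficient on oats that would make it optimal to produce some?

57.5

Binding: seed budget and land. Non-binding: labor (23 unused).
By complementary slackness, y = 0 for the non-binding constraint.
From A_Bᵀ y = c: 1·y_seed budget + 6·y_land = 59; 2·y_seed budget + 2·y_land = 23.
Solving: y_seed budget = 2, y_land = 9.5.
oats enters the basis when its profit ≥ yᵀa₃ = 2·5 + 9.5·5 = 57.5.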